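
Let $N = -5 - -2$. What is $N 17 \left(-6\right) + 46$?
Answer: $352$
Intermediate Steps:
$N = -3$ ($N = -5 + 2 = -3$)
$N 17 \left(-6\right) + 46 = - 3 \cdot 17 \left(-6\right) + 46 = \left(-3\right) \left(-102\right) + 46 = 306 + 46 = 352$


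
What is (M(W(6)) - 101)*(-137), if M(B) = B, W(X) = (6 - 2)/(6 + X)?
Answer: 41374/3 ≈ 13791.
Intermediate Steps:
W(X) = 4/(6 + X)
(M(W(6)) - 101)*(-137) = (4/(6 + 6) - 101)*(-137) = (4/12 - 101)*(-137) = (4*(1/12) - 101)*(-137) = (⅓ - 101)*(-137) = -302/3*(-137) = 41374/3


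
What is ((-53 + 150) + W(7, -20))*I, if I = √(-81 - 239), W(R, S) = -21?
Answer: 608*I*√5 ≈ 1359.5*I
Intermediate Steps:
I = 8*I*√5 (I = √(-320) = 8*I*√5 ≈ 17.889*I)
((-53 + 150) + W(7, -20))*I = ((-53 + 150) - 21)*(8*I*√5) = (97 - 21)*(8*I*√5) = 76*(8*I*√5) = 608*I*√5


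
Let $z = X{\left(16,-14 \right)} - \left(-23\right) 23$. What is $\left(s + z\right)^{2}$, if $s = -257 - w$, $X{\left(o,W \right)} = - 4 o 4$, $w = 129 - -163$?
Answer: $76176$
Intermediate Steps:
$w = 292$ ($w = 129 + 163 = 292$)
$X{\left(o,W \right)} = - 16 o$
$s = -549$ ($s = -257 - 292 = -549$)
$z = 273$ ($z = \left(-16\right) 16 - \left(-23\right) 23 = -256 - -529 = -256 + 529 = 273$)
$\left(s + z\right)^{2} = \left(-549 + 273\right)^{2} = \left(-276\right)^{2} = 76176$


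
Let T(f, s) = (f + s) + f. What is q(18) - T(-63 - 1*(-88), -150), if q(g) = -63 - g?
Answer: 19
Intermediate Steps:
T(f, s) = s + 2*f
q(18) - T(-63 - 1*(-88), -150) = (-63 - 1*18) - (-150 + 2*(-63 - 1*(-88))) = (-63 - 18) - (-150 + 2*(-63 + 88)) = -81 - (-150 + 2*25) = -81 - (-150 + 50) = -81 - 1*(-100) = -81 + 100 = 19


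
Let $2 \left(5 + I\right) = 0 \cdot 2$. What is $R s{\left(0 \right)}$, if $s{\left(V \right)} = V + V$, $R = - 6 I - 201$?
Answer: $0$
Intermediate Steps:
$I = -5$ ($I = -5 + \frac{0 \cdot 2}{2} = -5 + \frac{1}{2} \cdot 0 = -5 + 0 = -5$)
$R = -171$ ($R = \left(-6\right) \left(-5\right) - 201 = 30 - 201 = -171$)
$s{\left(V \right)} = 2 V$
$R s{\left(0 \right)} = - 171 \cdot 2 \cdot 0 = \left(-171\right) 0 = 0$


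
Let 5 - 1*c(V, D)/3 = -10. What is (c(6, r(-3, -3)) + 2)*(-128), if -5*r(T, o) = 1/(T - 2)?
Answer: -6016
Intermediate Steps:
r(T, o) = -1/(5*(-2 + T)) (r(T, o) = -1/(5*(T - 2)) = -1/(5*(-2 + T)))
c(V, D) = 45 (c(V, D) = 15 - 3*(-10) = 15 + 30 = 45)
(c(6, r(-3, -3)) + 2)*(-128) = (45 + 2)*(-128) = 47*(-128) = -6016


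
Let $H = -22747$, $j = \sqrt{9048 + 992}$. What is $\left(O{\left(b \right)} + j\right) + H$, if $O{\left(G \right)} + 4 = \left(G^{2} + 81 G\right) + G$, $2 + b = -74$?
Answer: $-23207 + 2 \sqrt{2510} \approx -23107.0$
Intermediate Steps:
$b = -76$ ($b = -2 - 74 = -76$)
$O{\left(G \right)} = -4 + G^{2} + 82 G$ ($O{\left(G \right)} = -4 + \left(\left(G^{2} + 81 G\right) + G\right) = -4 + \left(G^{2} + 82 G\right) = -4 + G^{2} + 82 G$)
$j = 2 \sqrt{2510}$ ($j = \sqrt{10040} = 2 \sqrt{2510} \approx 100.2$)
$\left(O{\left(b \right)} + j\right) + H = \left(\left(-4 + \left(-76\right)^{2} + 82 \left(-76\right)\right) + 2 \sqrt{2510}\right) - 22747 = \left(\left(-4 + 5776 - 6232\right) + 2 \sqrt{2510}\right) - 22747 = \left(-460 + 2 \sqrt{2510}\right) - 22747 = -23207 + 2 \sqrt{2510}$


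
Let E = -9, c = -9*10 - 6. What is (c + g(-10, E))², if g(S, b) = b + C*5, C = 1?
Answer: 10000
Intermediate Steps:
c = -96 (c = -90 - 6 = -96)
g(S, b) = 5 + b (g(S, b) = b + 1*5 = b + 5 = 5 + b)
(c + g(-10, E))² = (-96 + (5 - 9))² = (-96 - 4)² = (-100)² = 10000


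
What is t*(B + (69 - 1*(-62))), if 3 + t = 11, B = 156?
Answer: 2296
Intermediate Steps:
t = 8 (t = -3 + 11 = 8)
t*(B + (69 - 1*(-62))) = 8*(156 + (69 - 1*(-62))) = 8*(156 + (69 + 62)) = 8*(156 + 131) = 8*287 = 2296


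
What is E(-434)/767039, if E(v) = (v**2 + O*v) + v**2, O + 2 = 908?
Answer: -2356/109577 ≈ -0.021501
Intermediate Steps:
O = 906 (O = -2 + 908 = 906)
E(v) = 2*v**2 + 906*v (E(v) = (v**2 + 906*v) + v**2 = 2*v**2 + 906*v)
E(-434)/767039 = (2*(-434)*(453 - 434))/767039 = (2*(-434)*19)*(1/767039) = -16492*1/767039 = -2356/109577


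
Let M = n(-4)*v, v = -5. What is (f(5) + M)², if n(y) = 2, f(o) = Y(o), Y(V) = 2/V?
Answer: 2304/25 ≈ 92.160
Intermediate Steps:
f(o) = 2/o
M = -10 (M = 2*(-5) = -10)
(f(5) + M)² = (2/5 - 10)² = (2*(⅕) - 10)² = (⅖ - 10)² = (-48/5)² = 2304/25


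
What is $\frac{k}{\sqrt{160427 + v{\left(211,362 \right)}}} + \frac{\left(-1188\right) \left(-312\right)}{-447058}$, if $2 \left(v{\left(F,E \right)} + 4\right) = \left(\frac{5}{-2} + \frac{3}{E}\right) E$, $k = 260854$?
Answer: $- \frac{185328}{223529} + \frac{130427 \sqrt{39993}}{39993} \approx 651.36$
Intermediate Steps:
$v{\left(F,E \right)} = -4 + \frac{E \left(- \frac{5}{2} + \frac{3}{E}\right)}{2}$ ($v{\left(F,E \right)} = -4 + \frac{\left(\frac{5}{-2} + \frac{3}{E}\right) E}{2} = -4 + \frac{\left(5 \left(- \frac{1}{2}\right) + \frac{3}{E}\right) E}{2} = -4 + \frac{\left(- \frac{5}{2} + \frac{3}{E}\right) E}{2} = -4 + \frac{E \left(- \frac{5}{2} + \frac{3}{E}\right)}{2}$)
$\frac{k}{\sqrt{160427 + v{\left(211,362 \right)}}} + \frac{\left(-1188\right) \left(-312\right)}{-447058} = \frac{260854}{\sqrt{160427 - 455}} + \frac{\left(-1188\right) \left(-312\right)}{-447058} = \frac{260854}{\sqrt{160427 - 455}} + 370656 \left(- \frac{1}{447058}\right) = \frac{260854}{\sqrt{160427 - 455}} - \frac{185328}{223529} = \frac{260854}{\sqrt{159972}} - \frac{185328}{223529} = \frac{260854}{2 \sqrt{39993}} - \frac{185328}{223529} = 260854 \frac{\sqrt{39993}}{79986} - \frac{185328}{223529} = \frac{130427 \sqrt{39993}}{39993} - \frac{185328}{223529} = - \frac{185328}{223529} + \frac{130427 \sqrt{39993}}{39993}$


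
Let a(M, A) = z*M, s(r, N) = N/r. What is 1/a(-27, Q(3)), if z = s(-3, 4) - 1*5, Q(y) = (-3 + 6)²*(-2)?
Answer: 1/171 ≈ 0.0058480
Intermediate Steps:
Q(y) = -18 (Q(y) = 3²*(-2) = 9*(-2) = -18)
z = -19/3 (z = 4/(-3) - 1*5 = 4*(-⅓) - 5 = -4/3 - 5 = -19/3 ≈ -6.3333)
a(M, A) = -19*M/3
1/a(-27, Q(3)) = 1/(-19/3*(-27)) = 1/171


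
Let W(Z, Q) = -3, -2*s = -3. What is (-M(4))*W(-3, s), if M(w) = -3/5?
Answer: -9/5 ≈ -1.8000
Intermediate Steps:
s = 3/2 (s = -1/2*(-3) = 3/2 ≈ 1.5000)
M(w) = -3/5 (M(w) = -3*1/5 = -3/5)
(-M(4))*W(-3, s) = -1*(-3/5)*(-3) = (3/5)*(-3) = -9/5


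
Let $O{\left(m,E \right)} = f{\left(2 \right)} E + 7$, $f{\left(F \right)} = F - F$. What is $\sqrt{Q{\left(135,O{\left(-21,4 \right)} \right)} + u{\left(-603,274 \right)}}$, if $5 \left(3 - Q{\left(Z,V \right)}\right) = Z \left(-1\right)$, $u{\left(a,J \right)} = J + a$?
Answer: $i \sqrt{299} \approx 17.292 i$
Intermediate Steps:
$f{\left(F \right)} = 0$
$O{\left(m,E \right)} = 7$ ($O{\left(m,E \right)} = 0 E + 7 = 0 + 7 = 7$)
$Q{\left(Z,V \right)} = 3 + \frac{Z}{5}$ ($Q{\left(Z,V \right)} = 3 - \frac{Z \left(-1\right)}{5} = 3 - \frac{\left(-1\right) Z}{5} = 3 + \frac{Z}{5}$)
$\sqrt{Q{\left(135,O{\left(-21,4 \right)} \right)} + u{\left(-603,274 \right)}} = \sqrt{\left(3 + \frac{1}{5} \cdot 135\right) + \left(274 - 603\right)} = \sqrt{\left(3 + 27\right) - 329} = \sqrt{30 - 329} = \sqrt{-299} = i \sqrt{299}$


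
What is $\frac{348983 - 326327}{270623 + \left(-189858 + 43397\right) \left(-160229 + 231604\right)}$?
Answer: $- \frac{1888}{871115271} \approx -2.1673 \cdot 10^{-6}$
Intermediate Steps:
$\frac{348983 - 326327}{270623 + \left(-189858 + 43397\right) \left(-160229 + 231604\right)} = \frac{22656}{270623 - 10453653875} = \frac{22656}{-10453383252} = 22656 \left(- \frac{1}{10453383252}\right) = - \frac{1888}{871115271}$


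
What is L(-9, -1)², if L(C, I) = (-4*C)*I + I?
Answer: 1369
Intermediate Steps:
L(C, I) = I - 4*C*I (L(C, I) = -4*C*I + I = I - 4*C*I)
L(-9, -1)² = (-(1 - 4*(-9)))² = (-(1 + 36))² = (-1*37)² = (-37)² = 1369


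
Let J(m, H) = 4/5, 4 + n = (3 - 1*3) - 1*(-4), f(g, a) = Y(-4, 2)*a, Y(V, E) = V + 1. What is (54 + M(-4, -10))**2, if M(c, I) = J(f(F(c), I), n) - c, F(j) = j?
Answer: 86436/25 ≈ 3457.4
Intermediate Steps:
Y(V, E) = 1 + V
f(g, a) = -3*a (f(g, a) = (1 - 4)*a = -3*a)
n = 0 (n = -4 + ((3 - 1*3) - 1*(-4)) = -4 + ((3 - 3) + 4) = -4 + (0 + 4) = -4 + 4 = 0)
J(m, H) = 4/5 (J(m, H) = 4*(1/5) = 4/5)
M(c, I) = 4/5 - c
(54 + M(-4, -10))**2 = (54 + (4/5 - 1*(-4)))**2 = (54 + (4/5 + 4))**2 = (54 + 24/5)**2 = (294/5)**2 = 86436/25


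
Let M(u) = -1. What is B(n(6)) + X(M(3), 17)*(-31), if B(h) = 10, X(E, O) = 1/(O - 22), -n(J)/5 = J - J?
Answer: 81/5 ≈ 16.200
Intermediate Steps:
n(J) = 0 (n(J) = -5*(J - J) = -5*0 = 0)
X(E, O) = 1/(-22 + O)
B(n(6)) + X(M(3), 17)*(-31) = 10 - 31/(-22 + 17) = 10 - 31/(-5) = 10 - ⅕*(-31) = 10 + 31/5 = 81/5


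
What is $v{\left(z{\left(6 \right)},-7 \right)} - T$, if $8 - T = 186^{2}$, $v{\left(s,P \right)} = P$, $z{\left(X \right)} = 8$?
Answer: $34581$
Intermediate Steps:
$T = -34588$ ($T = 8 - 186^{2} = 8 - 34596 = -34588$)
$v{\left(z{\left(6 \right)},-7 \right)} - T = -7 - -34588 = -7 + 34588 = 34581$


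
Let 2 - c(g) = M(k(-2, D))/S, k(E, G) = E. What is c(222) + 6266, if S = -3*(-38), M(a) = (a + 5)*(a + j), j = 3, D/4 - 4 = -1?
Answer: 238183/38 ≈ 6268.0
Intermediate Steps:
D = 12 (D = 16 + 4*(-1) = 16 - 4 = 12)
M(a) = (3 + a)*(5 + a) (M(a) = (a + 5)*(a + 3) = (5 + a)*(3 + a) = (3 + a)*(5 + a))
S = 114
c(g) = 75/38 (c(g) = 2 - (15 + (-2)**2 + 8*(-2))/114 = 2 - (15 + 4 - 16)/114 = 2 - 3/114 = 2 - 1*1/38 = 2 - 1/38 = 75/38)
c(222) + 6266 = 75/38 + 6266 = 238183/38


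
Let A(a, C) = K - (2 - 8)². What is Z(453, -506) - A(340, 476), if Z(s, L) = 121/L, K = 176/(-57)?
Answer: 101861/2622 ≈ 38.849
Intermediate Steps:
K = -176/57 (K = 176*(-1/57) = -176/57 ≈ -3.0877)
A(a, C) = -2228/57 (A(a, C) = -176/57 - (2 - 8)² = -176/57 - 1*(-6)² = -176/57 - 1*36 = -176/57 - 36 = -2228/57)
Z(453, -506) - A(340, 476) = 121/(-506) - 1*(-2228/57) = 121*(-1/506) + 2228/57 = -11/46 + 2228/57 = 101861/2622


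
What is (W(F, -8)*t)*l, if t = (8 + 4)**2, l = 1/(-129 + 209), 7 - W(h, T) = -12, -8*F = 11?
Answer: 171/5 ≈ 34.200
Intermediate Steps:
F = -11/8 (F = -1/8*11 = -11/8 ≈ -1.3750)
W(h, T) = 19 (W(h, T) = 7 - 1*(-12) = 7 + 12 = 19)
l = 1/80 ≈ 0.012500
t = 144 (t = 12**2 = 144)
(W(F, -8)*t)*l = (19*144)*(1/80) = 2736*(1/80) = 171/5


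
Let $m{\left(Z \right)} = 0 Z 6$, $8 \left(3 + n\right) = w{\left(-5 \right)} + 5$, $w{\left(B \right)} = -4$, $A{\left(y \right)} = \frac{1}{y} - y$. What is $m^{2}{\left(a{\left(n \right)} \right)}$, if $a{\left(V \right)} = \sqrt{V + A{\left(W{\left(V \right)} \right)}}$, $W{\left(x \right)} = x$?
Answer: $0$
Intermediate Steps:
$n = - \frac{23}{8}$ ($n = -3 + \frac{-4 + 5}{8} = -3 + \frac{1}{8} \cdot 1 = -3 + \frac{1}{8} = - \frac{23}{8} \approx -2.875$)
$a{\left(V \right)} = \sqrt{\frac{1}{V}}$ ($a{\left(V \right)} = \sqrt{V - \left(V - \frac{1}{V}\right)} = \sqrt{\frac{1}{V}}$)
$m{\left(Z \right)} = 0$ ($m{\left(Z \right)} = 0 \cdot 6 = 0$)
$m^{2}{\left(a{\left(n \right)} \right)} = 0^{2} = 0$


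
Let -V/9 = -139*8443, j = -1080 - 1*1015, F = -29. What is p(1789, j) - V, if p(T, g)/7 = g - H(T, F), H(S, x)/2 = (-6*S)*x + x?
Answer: -14934456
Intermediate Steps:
H(S, x) = 2*x - 12*S*x (H(S, x) = 2*((-6*S)*x + x) = 2*(-6*S*x + x) = 2*(x - 6*S*x) = 2*x - 12*S*x)
j = -2095 (j = -1080 - 1015 = -2095)
p(T, g) = 406 - 2436*T + 7*g (p(T, g) = 7*(g - 2*(-29)*(1 - 6*T)) = 7*(g - (-58 + 348*T)) = 7*(g + (58 - 348*T)) = 7*(58 + g - 348*T) = 406 - 2436*T + 7*g)
V = 10562193 (V = -(-1251)*8443 = -9*(-1173577) = 10562193)
p(1789, j) - V = (406 - 2436*1789 + 7*(-2095)) - 1*10562193 = (406 - 4358004 - 14665) - 10562193 = -4372263 - 10562193 = -14934456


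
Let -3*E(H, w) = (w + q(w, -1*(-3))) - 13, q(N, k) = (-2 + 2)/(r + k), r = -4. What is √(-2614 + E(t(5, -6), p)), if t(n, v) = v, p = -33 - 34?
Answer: I*√23286/3 ≈ 50.866*I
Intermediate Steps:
p = -67
q(N, k) = 0 (q(N, k) = (-2 + 2)/(-4 + k) = 0/(-4 + k) = 0)
E(H, w) = 13/3 - w/3 (E(H, w) = -((w + 0) - 13)/3 = -(w - 13)/3 = -(-13 + w)/3 = 13/3 - w/3)
√(-2614 + E(t(5, -6), p)) = √(-2614 + (13/3 - ⅓*(-67))) = √(-2614 + (13/3 + 67/3)) = √(-2614 + 80/3) = √(-7762/3) = I*√23286/3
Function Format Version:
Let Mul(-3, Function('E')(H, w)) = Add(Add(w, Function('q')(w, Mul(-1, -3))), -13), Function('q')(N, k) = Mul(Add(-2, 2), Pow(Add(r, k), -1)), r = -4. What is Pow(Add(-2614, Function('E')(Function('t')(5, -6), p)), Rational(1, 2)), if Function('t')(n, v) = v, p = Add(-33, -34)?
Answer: Mul(Rational(1, 3), I, Pow(23286, Rational(1, 2))) ≈ Mul(50.866, I)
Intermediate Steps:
p = -67
Function('q')(N, k) = 0 (Function('q')(N, k) = Mul(Add(-2, 2), Pow(Add(-4, k), -1)) = Mul(0, Pow(Add(-4, k), -1)) = 0)
Function('E')(H, w) = Add(Rational(13, 3), Mul(Rational(-1, 3), w)) (Function('E')(H, w) = Mul(Rational(-1, 3), Add(Add(w, 0), -13)) = Mul(Rational(-1, 3), Add(w, -13)) = Mul(Rational(-1, 3), Add(-13, w)) = Add(Rational(13, 3), Mul(Rational(-1, 3), w)))
Pow(Add(-2614, Function('E')(Function('t')(5, -6), p)), Rational(1, 2)) = Pow(Add(-2614, Add(Rational(13, 3), Mul(Rational(-1, 3), -67))), Rational(1, 2)) = Pow(Add(-2614, Add(Rational(13, 3), Rational(67, 3))), Rational(1, 2)) = Pow(Add(-2614, Rational(80, 3)), Rational(1, 2)) = Pow(Rational(-7762, 3), Rational(1, 2)) = Mul(Rational(1, 3), I, Pow(23286, Rational(1, 2)))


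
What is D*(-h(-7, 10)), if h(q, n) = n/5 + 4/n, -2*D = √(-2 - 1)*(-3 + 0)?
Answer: -18*I*√3/5 ≈ -6.2354*I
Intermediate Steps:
D = 3*I*√3/2 (D = -√(-2 - 1)*(-3 + 0)/2 = -√(-3)*(-3)/2 = -I*√3*(-3)/2 = -(-3)*I*√3/2 = 3*I*√3/2 ≈ 2.5981*I)
h(q, n) = 4/n + n/5 (h(q, n) = n*(⅕) + 4/n = n/5 + 4/n = 4/n + n/5)
D*(-h(-7, 10)) = (3*I*√3/2)*(-(4/10 + (⅕)*10)) = (3*I*√3/2)*(-(4*(⅒) + 2)) = (3*I*√3/2)*(-(⅖ + 2)) = (3*I*√3/2)*(-1*12/5) = (3*I*√3/2)*(-12/5) = -18*I*√3/5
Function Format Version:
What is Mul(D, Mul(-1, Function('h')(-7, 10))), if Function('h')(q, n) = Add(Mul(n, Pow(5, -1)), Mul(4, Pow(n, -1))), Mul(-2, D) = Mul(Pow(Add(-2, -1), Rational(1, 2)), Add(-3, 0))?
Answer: Mul(Rational(-18, 5), I, Pow(3, Rational(1, 2))) ≈ Mul(-6.2354, I)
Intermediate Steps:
D = Mul(Rational(3, 2), I, Pow(3, Rational(1, 2))) (D = Mul(Rational(-1, 2), Mul(Pow(Add(-2, -1), Rational(1, 2)), Add(-3, 0))) = Mul(Rational(-1, 2), Mul(Pow(-3, Rational(1, 2)), -3)) = Mul(Rational(-1, 2), Mul(Mul(I, Pow(3, Rational(1, 2))), -3)) = Mul(Rational(-1, 2), Mul(-3, I, Pow(3, Rational(1, 2)))) = Mul(Rational(3, 2), I, Pow(3, Rational(1, 2))) ≈ Mul(2.5981, I))
Function('h')(q, n) = Add(Mul(4, Pow(n, -1)), Mul(Rational(1, 5), n)) (Function('h')(q, n) = Add(Mul(n, Rational(1, 5)), Mul(4, Pow(n, -1))) = Add(Mul(Rational(1, 5), n), Mul(4, Pow(n, -1))) = Add(Mul(4, Pow(n, -1)), Mul(Rational(1, 5), n)))
Mul(D, Mul(-1, Function('h')(-7, 10))) = Mul(Mul(Rational(3, 2), I, Pow(3, Rational(1, 2))), Mul(-1, Add(Mul(4, Pow(10, -1)), Mul(Rational(1, 5), 10)))) = Mul(Mul(Rational(3, 2), I, Pow(3, Rational(1, 2))), Mul(-1, Add(Mul(4, Rational(1, 10)), 2))) = Mul(Mul(Rational(3, 2), I, Pow(3, Rational(1, 2))), Mul(-1, Add(Rational(2, 5), 2))) = Mul(Mul(Rational(3, 2), I, Pow(3, Rational(1, 2))), Mul(-1, Rational(12, 5))) = Mul(Mul(Rational(3, 2), I, Pow(3, Rational(1, 2))), Rational(-12, 5)) = Mul(Rational(-18, 5), I, Pow(3, Rational(1, 2)))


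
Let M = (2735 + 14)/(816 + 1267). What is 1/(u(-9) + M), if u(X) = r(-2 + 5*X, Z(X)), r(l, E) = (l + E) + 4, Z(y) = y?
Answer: -2083/105567 ≈ -0.019732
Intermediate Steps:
M = 2749/2083 ≈ 1.3197
r(l, E) = 4 + E + l (r(l, E) = (E + l) + 4 = 4 + E + l)
u(X) = 2 + 6*X (u(X) = 4 + X + (-2 + 5*X) = 2 + 6*X)
1/(u(-9) + M) = 1/((2 + 6*(-9)) + 2749/2083) = 1/((2 - 54) + 2749/2083) = 1/(-52 + 2749/2083) = 1/(-105567/2083) = -2083/105567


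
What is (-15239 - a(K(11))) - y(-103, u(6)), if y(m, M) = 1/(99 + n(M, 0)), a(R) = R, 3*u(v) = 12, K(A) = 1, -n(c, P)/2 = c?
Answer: -1386841/91 ≈ -15240.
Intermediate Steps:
n(c, P) = -2*c
u(v) = 4 (u(v) = (⅓)*12 = 4)
y(m, M) = 1/(99 - 2*M)
(-15239 - a(K(11))) - y(-103, u(6)) = (-15239 - 1*1) - (-1)/(-99 + 2*4) = (-15239 - 1) - (-1)/(-99 + 8) = -15240 - (-1)/(-91) = -15240 - (-1)*(-1)/91 = -15240 - 1*1/91 = -15240 - 1/91 = -1386841/91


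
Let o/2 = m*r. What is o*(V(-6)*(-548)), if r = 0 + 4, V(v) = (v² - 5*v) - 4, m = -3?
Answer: 815424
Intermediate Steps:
V(v) = -4 + v² - 5*v
r = 4
o = -24 (o = 2*(-3*4) = 2*(-12) = -24)
o*(V(-6)*(-548)) = -24*(-4 + (-6)² - 5*(-6))*(-548) = -24*(-4 + 36 + 30)*(-548) = -1488*(-548) = -24*(-33976) = 815424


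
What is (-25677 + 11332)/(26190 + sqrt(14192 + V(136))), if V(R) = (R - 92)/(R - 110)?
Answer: -90445225/165124533 + 14345*sqrt(29614)/990747198 ≈ -0.54525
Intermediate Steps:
V(R) = (-92 + R)/(-110 + R)
(-25677 + 11332)/(26190 + sqrt(14192 + V(136))) = (-25677 + 11332)/(26190 + sqrt(14192 + (-92 + 136)/(-110 + 136))) = -14345/(26190 + sqrt(14192 + 44/26)) = -14345/(26190 + sqrt(14192 + (1/26)*44)) = -14345/(26190 + sqrt(14192 + 22/13)) = -14345/(26190 + sqrt(184518/13)) = -14345/(26190 + 9*sqrt(29614)/13)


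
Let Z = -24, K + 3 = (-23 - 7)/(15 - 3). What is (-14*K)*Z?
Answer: -1848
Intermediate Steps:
K = -11/2 (K = -3 + (-23 - 7)/(15 - 3) = -3 - 30/12 = -3 - 30*1/12 = -3 - 5/2 = -11/2 ≈ -5.5000)
(-14*K)*Z = -14*(-11/2)*(-24) = 77*(-24) = -1848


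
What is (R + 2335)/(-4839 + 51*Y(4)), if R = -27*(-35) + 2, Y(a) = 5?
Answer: -547/764 ≈ -0.71597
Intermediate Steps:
R = 947 (R = 945 + 2 = 947)
(R + 2335)/(-4839 + 51*Y(4)) = (947 + 2335)/(-4839 + 51*5) = 3282/(-4839 + 255) = 3282/(-4584) = 3282*(-1/4584) = -547/764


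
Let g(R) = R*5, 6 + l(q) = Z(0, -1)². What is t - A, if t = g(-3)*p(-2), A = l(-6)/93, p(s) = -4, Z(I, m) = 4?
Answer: 5570/93 ≈ 59.892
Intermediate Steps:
l(q) = 10 (l(q) = -6 + 4² = -6 + 16 = 10)
g(R) = 5*R
A = 10/93 ≈ 0.10753
t = 60 (t = (5*(-3))*(-4) = -15*(-4) = 60)
t - A = 60 - 1*10/93 = 60 - 10/93 = 5570/93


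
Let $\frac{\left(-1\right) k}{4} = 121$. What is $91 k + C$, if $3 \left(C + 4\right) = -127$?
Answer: $- \frac{132271}{3} \approx -44090.0$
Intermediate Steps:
$C = - \frac{139}{3}$ ($C = -4 + \frac{1}{3} \left(-127\right) = -4 - \frac{127}{3} = - \frac{139}{3} \approx -46.333$)
$k = -484$ ($k = \left(-4\right) 121 = -484$)
$91 k + C = 91 \left(-484\right) - \frac{139}{3} = -44044 - \frac{139}{3} = - \frac{132271}{3}$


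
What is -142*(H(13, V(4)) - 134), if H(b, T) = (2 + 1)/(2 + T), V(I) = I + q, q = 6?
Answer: 37985/2 ≈ 18993.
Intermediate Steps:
V(I) = 6 + I (V(I) = I + 6 = 6 + I)
H(b, T) = 3/(2 + T)
-142*(H(13, V(4)) - 134) = -142*(3/(2 + (6 + 4)) - 134) = -142*(3/(2 + 10) - 134) = -142*(3/12 - 134) = -142*(3*(1/12) - 134) = -142*(¼ - 134) = -142*(-535/4) = 37985/2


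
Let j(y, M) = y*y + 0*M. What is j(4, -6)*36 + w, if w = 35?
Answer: 611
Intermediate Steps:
j(y, M) = y**2 (j(y, M) = y**2 + 0 = y**2)
j(4, -6)*36 + w = 4**2*36 + 35 = 16*36 + 35 = 576 + 35 = 611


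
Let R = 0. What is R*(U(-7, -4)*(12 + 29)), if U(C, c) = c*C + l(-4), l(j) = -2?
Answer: 0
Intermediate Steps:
U(C, c) = -2 + C*c (U(C, c) = c*C - 2 = C*c - 2 = -2 + C*c)
R*(U(-7, -4)*(12 + 29)) = 0*((-2 - 7*(-4))*(12 + 29)) = 0*((-2 + 28)*41) = 0*(26*41) = 0*1066 = 0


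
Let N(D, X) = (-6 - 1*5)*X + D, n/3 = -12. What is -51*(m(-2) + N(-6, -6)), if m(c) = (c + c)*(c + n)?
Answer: -10812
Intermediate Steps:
n = -36 (n = 3*(-12) = -36)
m(c) = 2*c*(-36 + c) (m(c) = (c + c)*(c - 36) = (2*c)*(-36 + c) = 2*c*(-36 + c))
N(D, X) = D - 11*X (N(D, X) = (-6 - 5)*X + D = -11*X + D = D - 11*X)
-51*(m(-2) + N(-6, -6)) = -51*(2*(-2)*(-36 - 2) + (-6 - 11*(-6))) = -51*(2*(-2)*(-38) + (-6 + 66)) = -51*(152 + 60) = -51*212 = -10812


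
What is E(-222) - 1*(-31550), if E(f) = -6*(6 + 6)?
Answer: 31478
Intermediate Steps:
E(f) = -72 (E(f) = -6*12 = -72)
E(-222) - 1*(-31550) = -72 - 1*(-31550) = -72 + 31550 = 31478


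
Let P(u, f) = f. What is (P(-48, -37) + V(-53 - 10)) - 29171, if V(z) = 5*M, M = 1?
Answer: -29203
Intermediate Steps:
V(z) = 5 (V(z) = 5*1 = 5)
(P(-48, -37) + V(-53 - 10)) - 29171 = (-37 + 5) - 29171 = -32 - 29171 = -29203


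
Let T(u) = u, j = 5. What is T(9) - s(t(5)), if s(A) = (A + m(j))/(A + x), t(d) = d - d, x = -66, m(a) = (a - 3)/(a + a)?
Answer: 2971/330 ≈ 9.0030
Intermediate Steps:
m(a) = (-3 + a)/(2*a) (m(a) = (-3 + a)/((2*a)) = (-3 + a)*(1/(2*a)) = (-3 + a)/(2*a))
t(d) = 0
s(A) = (⅕ + A)/(-66 + A) (s(A) = (A + (½)*(-3 + 5)/5)/(A - 66) = (A + (½)*(⅕)*2)/(-66 + A) = (A + ⅕)/(-66 + A) = (⅕ + A)/(-66 + A))
T(9) - s(t(5)) = 9 - (⅕ + 0)/(-66 + 0) = 9 - 1/((-66)*5) = 9 - (-1)/(66*5) = 9 - 1*(-1/330) = 9 + 1/330 = 2971/330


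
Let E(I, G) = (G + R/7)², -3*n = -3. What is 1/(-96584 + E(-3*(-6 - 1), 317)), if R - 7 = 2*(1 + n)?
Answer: 49/240284 ≈ 0.00020393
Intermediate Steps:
n = 1 (n = -⅓*(-3) = 1)
R = 11 (R = 7 + 2*(1 + 1) = 7 + 2*2 = 7 + 4 = 11)
E(I, G) = (11/7 + G)² (E(I, G) = (G + 11/7)² = (11/7 + G)²)
1/(-96584 + E(-3*(-6 - 1), 317)) = 1/(-96584 + (11 + 7*317)²/49) = 1/(-96584 + (11 + 2219)²/49) = 1/(-96584 + (1/49)*2230²) = 1/(-96584 + (1/49)*4972900) = 1/(-96584 + 4972900/49) = 1/(240284/49) = 49/240284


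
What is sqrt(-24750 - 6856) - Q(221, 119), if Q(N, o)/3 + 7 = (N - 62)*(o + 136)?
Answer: -121614 + I*sqrt(31606) ≈ -1.2161e+5 + 177.78*I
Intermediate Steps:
Q(N, o) = -21 + 3*(-62 + N)*(136 + o) (Q(N, o) = -21 + 3*((N - 62)*(o + 136)) = -21 + 3*((-62 + N)*(136 + o)) = -21 + 3*(-62 + N)*(136 + o))
sqrt(-24750 - 6856) - Q(221, 119) = sqrt(-24750 - 6856) - (-25317 - 186*119 + 408*221 + 3*221*119) = sqrt(-31606) - (-25317 - 22134 + 90168 + 78897) = I*sqrt(31606) - 1*121614 = I*sqrt(31606) - 121614 = -121614 + I*sqrt(31606)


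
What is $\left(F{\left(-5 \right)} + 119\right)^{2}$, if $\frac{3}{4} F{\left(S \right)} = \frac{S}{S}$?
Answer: $\frac{130321}{9} \approx 14480.0$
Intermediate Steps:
$F{\left(S \right)} = \frac{4}{3}$ ($F{\left(S \right)} = \frac{4 \frac{S}{S}}{3} = \frac{4}{3} \cdot 1 = \frac{4}{3}$)
$\left(F{\left(-5 \right)} + 119\right)^{2} = \left(\frac{4}{3} + 119\right)^{2} = \left(\frac{361}{3}\right)^{2} = \frac{130321}{9}$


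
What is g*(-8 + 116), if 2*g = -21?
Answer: -1134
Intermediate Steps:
g = -21/2 (g = (½)*(-21) = -21/2 ≈ -10.500)
g*(-8 + 116) = -21*(-8 + 116)/2 = -21/2*108 = -1134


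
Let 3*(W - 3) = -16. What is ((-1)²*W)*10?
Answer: -70/3 ≈ -23.333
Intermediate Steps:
W = -7/3 (W = 3 + (⅓)*(-16) = 3 - 16/3 = -7/3 ≈ -2.3333)
((-1)²*W)*10 = ((-1)²*(-7/3))*10 = (1*(-7/3))*10 = -7/3*10 = -70/3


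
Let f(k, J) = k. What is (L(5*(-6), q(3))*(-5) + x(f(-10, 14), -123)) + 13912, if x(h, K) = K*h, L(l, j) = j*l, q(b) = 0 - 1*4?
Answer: 14542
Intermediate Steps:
q(b) = -4 (q(b) = 0 - 4 = -4)
(L(5*(-6), q(3))*(-5) + x(f(-10, 14), -123)) + 13912 = (-20*(-6)*(-5) - 123*(-10)) + 13912 = (-4*(-30)*(-5) + 1230) + 13912 = (120*(-5) + 1230) + 13912 = (-600 + 1230) + 13912 = 630 + 13912 = 14542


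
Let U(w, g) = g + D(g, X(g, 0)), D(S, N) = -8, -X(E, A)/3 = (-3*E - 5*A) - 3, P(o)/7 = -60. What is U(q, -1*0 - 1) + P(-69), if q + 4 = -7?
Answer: -429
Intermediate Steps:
q = -11 (q = -4 - 7 = -11)
P(o) = -420 (P(o) = 7*(-60) = -420)
X(E, A) = 9 + 9*E + 15*A (X(E, A) = -3*((-3*E - 5*A) - 3) = -3*((-5*A - 3*E) - 3) = -3*(-3 - 5*A - 3*E) = 9 + 9*E + 15*A)
U(w, g) = -8 + g (U(w, g) = g - 8 = -8 + g)
U(q, -1*0 - 1) + P(-69) = (-8 + (-1*0 - 1)) - 420 = (-8 + (0 - 1)) - 420 = (-8 - 1) - 420 = -9 - 420 = -429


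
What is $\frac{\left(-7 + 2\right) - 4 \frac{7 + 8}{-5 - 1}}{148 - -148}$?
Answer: $\frac{5}{296} \approx 0.016892$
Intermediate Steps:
$\frac{\left(-7 + 2\right) - 4 \frac{7 + 8}{-5 - 1}}{148 - -148} = \frac{-5 - 4 \frac{15}{-6}}{148 + 148} = \frac{-5 - 4 \cdot 15 \left(- \frac{1}{6}\right)}{296} = \left(-5 - -10\right) \frac{1}{296} = \left(-5 + 10\right) \frac{1}{296} = 5 \cdot \frac{1}{296} = \frac{5}{296}$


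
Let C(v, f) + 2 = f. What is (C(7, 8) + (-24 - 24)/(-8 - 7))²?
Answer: 2116/25 ≈ 84.640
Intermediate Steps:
C(v, f) = -2 + f
(C(7, 8) + (-24 - 24)/(-8 - 7))² = ((-2 + 8) + (-24 - 24)/(-8 - 7))² = (6 - 48/(-15))² = (6 - 48*(-1/15))² = (6 + 16/5)² = (46/5)² = 2116/25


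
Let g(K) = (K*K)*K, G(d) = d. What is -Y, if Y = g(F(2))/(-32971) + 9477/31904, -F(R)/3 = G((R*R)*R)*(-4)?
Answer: 27914151177/1051906784 ≈ 26.537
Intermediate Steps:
F(R) = 12*R³ (F(R) = -3*(R*R)*R*(-4) = -3*R²*R*(-4) = -3*R³*(-4) = -(-12)*R³ = 12*R³)
g(K) = K³ (g(K) = K²*K = K³)
Y = -27914151177/1051906784 (Y = (12*2³)³/(-32971) + 9477/31904 = (12*8)³*(-1/32971) + 9477*(1/31904) = 96³*(-1/32971) + 9477/31904 = 884736*(-1/32971) + 9477/31904 = -884736/32971 + 9477/31904 = -27914151177/1051906784 ≈ -26.537)
-Y = -1*(-27914151177/1051906784) = 27914151177/1051906784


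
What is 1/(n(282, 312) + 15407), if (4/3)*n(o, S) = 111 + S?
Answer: 4/62897 ≈ 6.3596e-5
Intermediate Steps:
n(o, S) = 333/4 + 3*S/4 (n(o, S) = 3*(111 + S)/4 = 333/4 + 3*S/4)
1/(n(282, 312) + 15407) = 1/((333/4 + (¾)*312) + 15407) = 1/((333/4 + 234) + 15407) = 1/(1269/4 + 15407) = 1/(62897/4) = 4/62897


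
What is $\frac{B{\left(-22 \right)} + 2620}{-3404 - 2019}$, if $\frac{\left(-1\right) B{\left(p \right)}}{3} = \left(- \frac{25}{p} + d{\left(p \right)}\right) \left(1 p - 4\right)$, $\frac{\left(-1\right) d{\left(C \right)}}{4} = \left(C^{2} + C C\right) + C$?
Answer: $\frac{3216877}{59653} \approx 53.927$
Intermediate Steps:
$d{\left(C \right)} = - 8 C^{2} - 4 C$ ($d{\left(C \right)} = - 4 \left(\left(C^{2} + C C\right) + C\right) = - 4 \left(\left(C^{2} + C^{2}\right) + C\right) = - 4 \left(2 C^{2} + C\right) = - 4 \left(C + 2 C^{2}\right) = - 8 C^{2} - 4 C$)
$B{\left(p \right)} = - 3 \left(-4 + p\right) \left(- \frac{25}{p} - 4 p \left(1 + 2 p\right)\right)$ ($B{\left(p \right)} = - 3 \left(- \frac{25}{p} - 4 p \left(1 + 2 p\right)\right) \left(1 p - 4\right) = - 3 \left(- \frac{25}{p} - 4 p \left(1 + 2 p\right)\right) \left(p - 4\right) = - 3 \left(- \frac{25}{p} - 4 p \left(1 + 2 p\right)\right) \left(-4 + p\right) = - 3 \left(-4 + p\right) \left(- \frac{25}{p} - 4 p \left(1 + 2 p\right)\right)$)
$\frac{B{\left(-22 \right)} + 2620}{-3404 - 2019} = \frac{\left(75 - \frac{300}{-22} - 84 \left(-22\right)^{2} - -1056 + 24 \left(-22\right)^{3}\right) + 2620}{-3404 - 2019} = \frac{\left(75 - - \frac{150}{11} - 40656 + 1056 + 24 \left(-10648\right)\right) + 2620}{-5423} = \left(\left(75 + \frac{150}{11} - 40656 + 1056 - 255552\right) + 2620\right) \left(- \frac{1}{5423}\right) = \left(- \frac{3245697}{11} + 2620\right) \left(- \frac{1}{5423}\right) = \left(- \frac{3216877}{11}\right) \left(- \frac{1}{5423}\right) = \frac{3216877}{59653}$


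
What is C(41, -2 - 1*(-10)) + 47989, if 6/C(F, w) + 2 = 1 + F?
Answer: 959783/20 ≈ 47989.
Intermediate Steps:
C(F, w) = 6/(-1 + F) (C(F, w) = 6/(-2 + (1 + F)) = 6/(-1 + F))
C(41, -2 - 1*(-10)) + 47989 = 6/(-1 + 41) + 47989 = 6/40 + 47989 = 6*(1/40) + 47989 = 3/20 + 47989 = 959783/20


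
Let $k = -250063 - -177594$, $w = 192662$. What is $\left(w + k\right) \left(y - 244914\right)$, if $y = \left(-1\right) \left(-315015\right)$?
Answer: $8425649493$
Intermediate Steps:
$y = 315015$
$k = -72469$ ($k = -250063 + 177594 = -72469$)
$\left(w + k\right) \left(y - 244914\right) = \left(192662 - 72469\right) \left(315015 - 244914\right) = 120193 \cdot 70101 = 8425649493$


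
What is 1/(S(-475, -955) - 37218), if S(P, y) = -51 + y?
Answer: -1/38224 ≈ -2.6162e-5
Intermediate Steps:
1/(S(-475, -955) - 37218) = 1/((-51 - 955) - 37218) = 1/(-1006 - 37218) = 1/(-38224) = -1/38224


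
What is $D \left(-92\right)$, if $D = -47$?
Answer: $4324$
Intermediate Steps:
$D \left(-92\right) = \left(-47\right) \left(-92\right) = 4324$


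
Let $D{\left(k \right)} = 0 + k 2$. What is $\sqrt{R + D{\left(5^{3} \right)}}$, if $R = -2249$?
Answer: $i \sqrt{1999} \approx 44.71 i$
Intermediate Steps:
$D{\left(k \right)} = 2 k$ ($D{\left(k \right)} = 0 + 2 k = 2 k$)
$\sqrt{R + D{\left(5^{3} \right)}} = \sqrt{-2249 + 2 \cdot 5^{3}} = \sqrt{-2249 + 2 \cdot 125} = \sqrt{-2249 + 250} = \sqrt{-1999} = i \sqrt{1999}$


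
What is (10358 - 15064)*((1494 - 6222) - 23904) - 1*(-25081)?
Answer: 134767273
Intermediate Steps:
(10358 - 15064)*((1494 - 6222) - 23904) - 1*(-25081) = -4706*(-4728 - 23904) + 25081 = -4706*(-28632) + 25081 = 134742192 + 25081 = 134767273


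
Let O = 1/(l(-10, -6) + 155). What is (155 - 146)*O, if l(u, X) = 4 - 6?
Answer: 1/17 ≈ 0.058824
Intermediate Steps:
l(u, X) = -2
O = 1/153 (O = 1/(-2 + 155) = 1/153 ≈ 0.0065359)
(155 - 146)*O = (155 - 146)*(1/153) = 9*(1/153) = 1/17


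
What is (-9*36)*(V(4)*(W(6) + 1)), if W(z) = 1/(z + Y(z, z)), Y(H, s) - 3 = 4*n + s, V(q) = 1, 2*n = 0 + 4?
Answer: -7776/23 ≈ -338.09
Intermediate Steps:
n = 2 (n = (0 + 4)/2 = (½)*4 = 2)
Y(H, s) = 11 + s (Y(H, s) = 3 + (4*2 + s) = 3 + (8 + s) = 11 + s)
W(z) = 1/(11 + 2*z) (W(z) = 1/(z + (11 + z)) = 1/(11 + 2*z))
(-9*36)*(V(4)*(W(6) + 1)) = (-9*36)*(1*(1/(11 + 2*6) + 1)) = -324*(1/(11 + 12) + 1) = -324*(1/23 + 1) = -324*24/23 = -7776/23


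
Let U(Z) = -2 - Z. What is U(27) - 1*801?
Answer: -830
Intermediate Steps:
U(27) - 1*801 = (-2 - 1*27) - 1*801 = (-2 - 27) - 801 = -29 - 801 = -830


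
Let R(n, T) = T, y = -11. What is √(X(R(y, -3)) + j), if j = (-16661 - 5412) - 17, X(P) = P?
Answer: I*√22093 ≈ 148.64*I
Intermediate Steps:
j = -22090 (j = -22073 - 17 = -22090)
√(X(R(y, -3)) + j) = √(-3 - 22090) = √(-22093) = I*√22093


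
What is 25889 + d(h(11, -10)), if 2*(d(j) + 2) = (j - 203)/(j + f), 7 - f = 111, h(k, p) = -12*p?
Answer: 828301/32 ≈ 25884.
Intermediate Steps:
f = -104 (f = 7 - 1*111 = 7 - 111 = -104)
d(j) = -2 + (-203 + j)/(2*(-104 + j)) (d(j) = -2 + ((j - 203)/(j - 104))/2 = -2 + ((-203 + j)/(-104 + j))/2 = -2 + (-203 + j)/(2*(-104 + j)))
25889 + d(h(11, -10)) = 25889 + 3*(71 - (-12)*(-10))/(2*(-104 - 12*(-10))) = 25889 + 3*(71 - 1*120)/(2*(-104 + 120)) = 25889 + (3/2)*(71 - 120)/16 = 25889 + (3/2)*(1/16)*(-49) = 25889 - 147/32 = 828301/32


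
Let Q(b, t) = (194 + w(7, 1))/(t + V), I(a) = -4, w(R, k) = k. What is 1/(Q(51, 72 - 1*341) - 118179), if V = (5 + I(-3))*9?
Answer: -4/472719 ≈ -8.4617e-6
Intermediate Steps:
V = 9 (V = (5 - 4)*9 = 1*9 = 9)
Q(b, t) = 195/(9 + t) (Q(b, t) = (194 + 1)/(t + 9) = 195/(9 + t))
1/(Q(51, 72 - 1*341) - 118179) = 1/(195/(9 + (72 - 1*341)) - 118179) = 1/(195/(9 + (72 - 341)) - 118179) = 1/(195/(9 - 269) - 118179) = 1/(195/(-260) - 118179) = 1/(195*(-1/260) - 118179) = 1/(-3/4 - 118179) = 1/(-472719/4) = -4/472719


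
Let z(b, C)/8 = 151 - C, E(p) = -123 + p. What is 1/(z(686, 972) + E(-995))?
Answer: -1/7686 ≈ -0.00013011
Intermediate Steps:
z(b, C) = 1208 - 8*C (z(b, C) = 8*(151 - C) = 1208 - 8*C)
1/(z(686, 972) + E(-995)) = 1/((1208 - 8*972) + (-123 - 995)) = 1/((1208 - 7776) - 1118) = 1/(-6568 - 1118) = 1/(-7686) = -1/7686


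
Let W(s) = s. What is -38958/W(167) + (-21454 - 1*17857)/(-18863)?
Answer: -728299817/3150121 ≈ -231.20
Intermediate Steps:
-38958/W(167) + (-21454 - 1*17857)/(-18863) = -38958/167 + (-21454 - 1*17857)/(-18863) = -38958*1/167 + (-21454 - 17857)*(-1/18863) = -38958/167 - 39311*(-1/18863) = -38958/167 + 39311/18863 = -728299817/3150121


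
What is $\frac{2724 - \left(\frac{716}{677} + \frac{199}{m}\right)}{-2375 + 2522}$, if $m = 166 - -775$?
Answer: $\frac{578178263}{31215793} \approx 18.522$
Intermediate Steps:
$m = 941$ ($m = 166 + 775 = 941$)
$\frac{2724 - \left(\frac{716}{677} + \frac{199}{m}\right)}{-2375 + 2522} = \frac{2724 - \left(\frac{199}{941} + \frac{716}{677}\right)}{-2375 + 2522} = \frac{2724 - \frac{808479}{637057}}{147} = \left(2724 - \frac{808479}{637057}\right) \frac{1}{147} = \frac{1734534789}{637057} \cdot \frac{1}{147} = \frac{578178263}{31215793}$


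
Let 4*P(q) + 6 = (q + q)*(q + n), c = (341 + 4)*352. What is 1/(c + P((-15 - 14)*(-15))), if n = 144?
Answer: 1/247371 ≈ 4.0425e-6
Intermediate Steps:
c = 121440 (c = 345*352 = 121440)
P(q) = -3/2 + q*(144 + q)/2 (P(q) = -3/2 + ((q + q)*(q + 144))/4 = -3/2 + ((2*q)*(144 + q))/4 = -3/2 + (2*q*(144 + q))/4 = -3/2 + q*(144 + q)/2)
1/(c + P((-15 - 14)*(-15))) = 1/(121440 + (-3/2 + ((-15 - 14)*(-15))**2/2 + 72*((-15 - 14)*(-15)))) = 1/(121440 + (-3/2 + (-29*(-15))**2/2 + 72*(-29*(-15)))) = 1/(121440 + (-3/2 + (1/2)*435**2 + 72*435)) = 1/(121440 + (-3/2 + (1/2)*189225 + 31320)) = 1/(121440 + (-3/2 + 189225/2 + 31320)) = 1/(121440 + 125931) = 1/247371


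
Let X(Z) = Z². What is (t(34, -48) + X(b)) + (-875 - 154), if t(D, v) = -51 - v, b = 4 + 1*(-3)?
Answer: -1031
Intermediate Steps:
b = 1 (b = 4 - 3 = 1)
(t(34, -48) + X(b)) + (-875 - 154) = ((-51 - 1*(-48)) + 1²) + (-875 - 154) = ((-51 + 48) + 1) - 1029 = (-3 + 1) - 1029 = -2 - 1029 = -1031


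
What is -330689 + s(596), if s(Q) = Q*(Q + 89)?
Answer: 77571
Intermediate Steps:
s(Q) = Q*(89 + Q)
-330689 + s(596) = -330689 + 596*(89 + 596) = -330689 + 596*685 = -330689 + 408260 = 77571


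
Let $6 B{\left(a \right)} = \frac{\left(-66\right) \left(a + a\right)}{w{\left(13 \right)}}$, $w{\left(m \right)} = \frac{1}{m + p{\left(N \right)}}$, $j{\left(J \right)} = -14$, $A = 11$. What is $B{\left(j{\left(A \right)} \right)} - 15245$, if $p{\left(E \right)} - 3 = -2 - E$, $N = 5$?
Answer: $-12473$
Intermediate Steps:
$p{\left(E \right)} = 1 - E$ ($p{\left(E \right)} = 3 - \left(2 + E\right) = 1 - E$)
$w{\left(m \right)} = \frac{1}{-4 + m}$ ($w{\left(m \right)} = \frac{1}{m + \left(1 - 5\right)} = \frac{1}{m - 4} = \frac{1}{-4 + m}$)
$B{\left(a \right)} = - 198 a$ ($B{\left(a \right)} = \frac{- 66 \left(a + a\right) \frac{1}{\frac{1}{-4 + 13}}}{6} = \frac{- 66 \cdot 2 a \frac{1}{\frac{1}{9}}}{6} = \frac{- 132 a \frac{1}{\frac{1}{9}}}{6} = \frac{- 132 a 9}{6} = \frac{\left(-1188\right) a}{6} = - 198 a$)
$B{\left(j{\left(A \right)} \right)} - 15245 = \left(-198\right) \left(-14\right) - 15245 = 2772 - 15245 = -12473$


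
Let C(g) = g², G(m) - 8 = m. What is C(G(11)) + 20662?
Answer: 21023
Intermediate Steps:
G(m) = 8 + m
C(G(11)) + 20662 = (8 + 11)² + 20662 = 19² + 20662 = 361 + 20662 = 21023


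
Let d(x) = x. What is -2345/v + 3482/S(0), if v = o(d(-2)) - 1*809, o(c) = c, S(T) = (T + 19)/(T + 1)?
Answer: 2868457/15409 ≈ 186.15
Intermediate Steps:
S(T) = (19 + T)/(1 + T)
v = -811 (v = -2 - 1*809 = -2 - 809 = -811)
-2345/v + 3482/S(0) = -2345/(-811) + 3482/(((19 + 0)/(1 + 0))) = -2345*(-1/811) + 3482/((19/1)) = 2345/811 + 3482/((1*19)) = 2345/811 + 3482/19 = 2868457/15409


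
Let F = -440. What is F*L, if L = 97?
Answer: -42680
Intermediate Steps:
F*L = -440*97 = -42680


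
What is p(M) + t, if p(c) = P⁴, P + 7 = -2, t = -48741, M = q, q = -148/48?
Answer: -42180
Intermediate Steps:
q = -37/12 (q = -148*1/48 = -37/12 ≈ -3.0833)
M = -37/12 ≈ -3.0833
P = -9 (P = -7 - 2 = -9)
p(c) = 6561 (p(c) = (-9)⁴ = 6561)
p(M) + t = 6561 - 48741 = -42180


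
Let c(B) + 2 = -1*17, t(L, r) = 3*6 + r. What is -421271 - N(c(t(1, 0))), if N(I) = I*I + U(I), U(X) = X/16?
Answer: -6746093/16 ≈ -4.2163e+5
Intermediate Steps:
t(L, r) = 18 + r
c(B) = -19 (c(B) = -2 - 1*17 = -2 - 17 = -19)
U(X) = X/16 (U(X) = X*(1/16) = X/16)
N(I) = I² + I/16 (N(I) = I*I + I/16 = I² + I/16)
-421271 - N(c(t(1, 0))) = -421271 - (-19)*(1/16 - 19) = -421271 - (-19)*(-303)/16 = -421271 - 1*5757/16 = -421271 - 5757/16 = -6746093/16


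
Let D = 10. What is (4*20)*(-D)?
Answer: -800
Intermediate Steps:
(4*20)*(-D) = (4*20)*(-1*10) = 80*(-10) = -800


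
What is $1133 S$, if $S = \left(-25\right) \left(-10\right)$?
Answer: $283250$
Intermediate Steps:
$S = 250$
$1133 S = 1133 \cdot 250 = 283250$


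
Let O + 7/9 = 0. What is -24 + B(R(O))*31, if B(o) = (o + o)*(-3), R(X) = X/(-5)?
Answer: -794/15 ≈ -52.933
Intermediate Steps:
O = -7/9 (O = -7/9 + 0 = -7/9 ≈ -0.77778)
R(X) = -X/5 (R(X) = X*(-1/5) = -X/5)
B(o) = -6*o (B(o) = (2*o)*(-3) = -6*o)
-24 + B(R(O))*31 = -24 - (-6)*(-7)/(5*9)*31 = -24 - 6*7/45*31 = -24 - 14/15*31 = -24 - 434/15 = -794/15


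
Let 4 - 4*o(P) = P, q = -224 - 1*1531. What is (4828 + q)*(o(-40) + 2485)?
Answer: 7670208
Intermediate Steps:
q = -1755 (q = -224 - 1531 = -1755)
o(P) = 1 - P/4
(4828 + q)*(o(-40) + 2485) = (4828 - 1755)*((1 - ¼*(-40)) + 2485) = 3073*((1 + 10) + 2485) = 3073*(11 + 2485) = 3073*2496 = 7670208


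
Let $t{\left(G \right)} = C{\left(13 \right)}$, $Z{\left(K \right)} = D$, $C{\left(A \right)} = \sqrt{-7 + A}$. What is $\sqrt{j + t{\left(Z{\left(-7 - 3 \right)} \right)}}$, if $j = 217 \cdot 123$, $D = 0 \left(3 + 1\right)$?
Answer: $\sqrt{26691 + \sqrt{6}} \approx 163.38$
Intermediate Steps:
$D = 0$ ($D = 0 \cdot 4 = 0$)
$Z{\left(K \right)} = 0$
$t{\left(G \right)} = \sqrt{6}$ ($t{\left(G \right)} = \sqrt{-7 + 13} = \sqrt{6}$)
$j = 26691$
$\sqrt{j + t{\left(Z{\left(-7 - 3 \right)} \right)}} = \sqrt{26691 + \sqrt{6}}$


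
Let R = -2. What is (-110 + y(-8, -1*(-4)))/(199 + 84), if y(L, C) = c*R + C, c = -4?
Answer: -98/283 ≈ -0.34629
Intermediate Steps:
y(L, C) = 8 + C (y(L, C) = -4*(-2) + C = 8 + C)
(-110 + y(-8, -1*(-4)))/(199 + 84) = (-110 + (8 - 1*(-4)))/(199 + 84) = (-110 + (8 + 4))/283 = (-110 + 12)*(1/283) = -98*1/283 = -98/283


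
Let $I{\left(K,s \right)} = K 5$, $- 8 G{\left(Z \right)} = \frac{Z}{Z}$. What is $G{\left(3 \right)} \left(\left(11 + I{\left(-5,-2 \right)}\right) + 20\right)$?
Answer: $- \frac{3}{4} \approx -0.75$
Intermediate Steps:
$G{\left(Z \right)} = - \frac{1}{8}$ ($G{\left(Z \right)} = - \frac{Z \frac{1}{Z}}{8} = \left(- \frac{1}{8}\right) 1 = - \frac{1}{8}$)
$I{\left(K,s \right)} = 5 K$
$G{\left(3 \right)} \left(\left(11 + I{\left(-5,-2 \right)}\right) + 20\right) = - \frac{\left(11 + 5 \left(-5\right)\right) + 20}{8} = - \frac{\left(11 - 25\right) + 20}{8} = - \frac{-14 + 20}{8} = \left(- \frac{1}{8}\right) 6 = - \frac{3}{4}$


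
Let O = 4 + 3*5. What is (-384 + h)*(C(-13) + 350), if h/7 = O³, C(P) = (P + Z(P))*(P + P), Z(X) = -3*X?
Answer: -15527054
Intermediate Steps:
O = 19 (O = 4 + 15 = 19)
C(P) = -4*P² (C(P) = (P - 3*P)*(P + P) = (-2*P)*(2*P) = -4*P²)
h = 48013 (h = 7*19³ = 7*6859 = 48013)
(-384 + h)*(C(-13) + 350) = (-384 + 48013)*(-4*(-13)² + 350) = 47629*(-4*169 + 350) = 47629*(-676 + 350) = 47629*(-326) = -15527054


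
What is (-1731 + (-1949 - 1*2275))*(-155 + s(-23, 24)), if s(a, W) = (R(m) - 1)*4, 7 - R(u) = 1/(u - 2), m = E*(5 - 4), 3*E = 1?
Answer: 765813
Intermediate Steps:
E = 1/3 (E = (1/3)*1 = 1/3 ≈ 0.33333)
m = 1/3 (m = (5 - 4)/3 = (1/3)*1 = 1/3 ≈ 0.33333)
R(u) = 7 - 1/(-2 + u) (R(u) = 7 - 1/(u - 2) = 7 - 1/(-2 + u))
s(a, W) = 132/5 (s(a, W) = ((-15 + 7*(1/3))/(-2 + 1/3) - 1)*4 = ((-15 + 7/3)/(-5/3) - 1)*4 = (-3/5*(-38/3) - 1)*4 = (38/5 - 1)*4 = (33/5)*4 = 132/5)
(-1731 + (-1949 - 1*2275))*(-155 + s(-23, 24)) = (-1731 + (-1949 - 1*2275))*(-155 + 132/5) = (-1731 + (-1949 - 2275))*(-643/5) = (-1731 - 4224)*(-643/5) = -5955*(-643/5) = 765813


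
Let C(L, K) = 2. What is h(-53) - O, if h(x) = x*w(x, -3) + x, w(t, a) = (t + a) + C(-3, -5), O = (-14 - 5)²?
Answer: 2448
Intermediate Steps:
O = 361 (O = (-19)² = 361)
w(t, a) = 2 + a + t (w(t, a) = (t + a) + 2 = (a + t) + 2 = 2 + a + t)
h(x) = x + x*(-1 + x) (h(x) = x*(2 - 3 + x) + x = x*(-1 + x) + x = x + x*(-1 + x))
h(-53) - O = (-53)² - 1*361 = 2809 - 361 = 2448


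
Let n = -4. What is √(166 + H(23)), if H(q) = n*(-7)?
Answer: √194 ≈ 13.928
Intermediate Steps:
H(q) = 28 (H(q) = -4*(-7) = 28)
√(166 + H(23)) = √(166 + 28) = √194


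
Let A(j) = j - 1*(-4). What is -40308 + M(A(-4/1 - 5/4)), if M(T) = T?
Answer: -161237/4 ≈ -40309.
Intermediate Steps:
A(j) = 4 + j (A(j) = j + 4 = 4 + j)
-40308 + M(A(-4/1 - 5/4)) = -40308 + (4 + (-4/1 - 5/4)) = -40308 + (4 + (-4*1 - 5*1/4)) = -40308 + (4 + (-4 - 5/4)) = -40308 + (4 - 21/4) = -40308 - 5/4 = -161237/4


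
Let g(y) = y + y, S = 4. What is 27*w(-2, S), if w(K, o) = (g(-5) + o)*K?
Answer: 324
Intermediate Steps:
g(y) = 2*y
w(K, o) = K*(-10 + o) (w(K, o) = (2*(-5) + o)*K = (-10 + o)*K = K*(-10 + o))
27*w(-2, S) = 27*(-2*(-10 + 4)) = 27*(-2*(-6)) = 27*12 = 324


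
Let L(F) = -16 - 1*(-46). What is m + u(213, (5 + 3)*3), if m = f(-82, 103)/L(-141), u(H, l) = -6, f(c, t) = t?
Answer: -77/30 ≈ -2.5667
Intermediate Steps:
L(F) = 30 (L(F) = -16 + 46 = 30)
m = 103/30 ≈ 3.4333
m + u(213, (5 + 3)*3) = 103/30 - 6 = -77/30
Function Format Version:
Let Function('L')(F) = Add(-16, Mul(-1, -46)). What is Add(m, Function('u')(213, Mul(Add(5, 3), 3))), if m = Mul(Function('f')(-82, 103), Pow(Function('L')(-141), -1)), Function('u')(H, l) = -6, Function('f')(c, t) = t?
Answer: Rational(-77, 30) ≈ -2.5667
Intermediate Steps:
Function('L')(F) = 30 (Function('L')(F) = Add(-16, 46) = 30)
m = Rational(103, 30) (m = Mul(103, Pow(30, -1)) = Mul(103, Rational(1, 30)) = Rational(103, 30) ≈ 3.4333)
Add(m, Function('u')(213, Mul(Add(5, 3), 3))) = Add(Rational(103, 30), -6) = Rational(-77, 30)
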